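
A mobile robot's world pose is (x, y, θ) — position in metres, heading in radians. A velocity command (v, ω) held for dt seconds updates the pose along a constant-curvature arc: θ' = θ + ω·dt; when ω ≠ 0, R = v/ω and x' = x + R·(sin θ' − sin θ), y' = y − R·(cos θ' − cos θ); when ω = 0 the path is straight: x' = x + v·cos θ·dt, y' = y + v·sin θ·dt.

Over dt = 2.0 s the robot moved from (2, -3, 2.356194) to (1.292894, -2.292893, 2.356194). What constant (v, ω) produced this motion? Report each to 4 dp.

v = 0.5000, ω = 0.0000

Δθ = 2.356194 − 2.356194 = 0.000000
ω = Δθ/dt = 0.000000/2.0 = 0.0000
ω = 0 → v = (Δx·cos θ + Δy·sin θ)/dt = 0.5000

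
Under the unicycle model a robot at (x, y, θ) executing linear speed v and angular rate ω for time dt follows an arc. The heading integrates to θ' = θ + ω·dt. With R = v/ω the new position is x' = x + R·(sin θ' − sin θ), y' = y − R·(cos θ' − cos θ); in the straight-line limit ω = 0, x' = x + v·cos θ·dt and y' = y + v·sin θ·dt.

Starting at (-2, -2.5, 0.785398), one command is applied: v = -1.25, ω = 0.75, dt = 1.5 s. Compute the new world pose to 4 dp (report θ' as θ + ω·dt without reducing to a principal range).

θ' = 0.7854 + 0.75·1.5 = 1.9104
R = v/ω = -1.25/0.75 = -1.6667
x' = -2 + -1.6667·(sin 1.9104 − sin 0.7854) = -2.3930
y' = -2.5 − -1.6667·(cos 1.9104 − cos 0.7854) = -4.2337

(-2.3930, -4.2337, 1.9104)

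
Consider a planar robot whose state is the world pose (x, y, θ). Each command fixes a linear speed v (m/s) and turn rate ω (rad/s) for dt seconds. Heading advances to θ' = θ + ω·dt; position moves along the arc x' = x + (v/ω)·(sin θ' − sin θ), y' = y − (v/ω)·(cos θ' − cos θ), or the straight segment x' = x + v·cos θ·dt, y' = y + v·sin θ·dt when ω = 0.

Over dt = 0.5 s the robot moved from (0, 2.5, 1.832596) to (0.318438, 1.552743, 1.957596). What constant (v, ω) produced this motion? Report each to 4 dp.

Δθ = 1.957596 − 1.832596 = 0.125000
ω = Δθ/dt = 0.125000/0.5 = 0.2500
R = −Δy/(cos θ' − cos θ) = -8.0000
v = R·ω = -8.0000·0.2500 = -2.0000

v = -2.0000, ω = 0.2500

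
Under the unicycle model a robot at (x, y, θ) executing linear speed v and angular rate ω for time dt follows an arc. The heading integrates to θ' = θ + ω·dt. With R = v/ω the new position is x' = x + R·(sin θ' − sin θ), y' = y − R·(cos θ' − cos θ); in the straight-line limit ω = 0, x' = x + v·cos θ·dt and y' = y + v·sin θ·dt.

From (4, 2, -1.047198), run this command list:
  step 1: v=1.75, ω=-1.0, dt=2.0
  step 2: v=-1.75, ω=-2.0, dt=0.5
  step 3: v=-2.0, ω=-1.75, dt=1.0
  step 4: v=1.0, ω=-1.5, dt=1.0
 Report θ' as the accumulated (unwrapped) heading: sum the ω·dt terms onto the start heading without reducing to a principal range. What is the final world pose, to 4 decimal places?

step 1: θ'=-3.0472 (R=-1.7500) → pose (2.6494, -0.6172, -3.0472)
step 2: θ'=-4.0472 (R=0.8750) → pose (3.4203, -0.9483, -4.0472)
step 3: θ'=-5.7972 (R=1.1429) → pose (3.0549, -2.6642, -5.7972)
step 4: θ'=-7.2972 (R=-0.6667) → pose (3.9323, -2.9013, -7.2972)

(3.9323, -2.9013, -7.2972)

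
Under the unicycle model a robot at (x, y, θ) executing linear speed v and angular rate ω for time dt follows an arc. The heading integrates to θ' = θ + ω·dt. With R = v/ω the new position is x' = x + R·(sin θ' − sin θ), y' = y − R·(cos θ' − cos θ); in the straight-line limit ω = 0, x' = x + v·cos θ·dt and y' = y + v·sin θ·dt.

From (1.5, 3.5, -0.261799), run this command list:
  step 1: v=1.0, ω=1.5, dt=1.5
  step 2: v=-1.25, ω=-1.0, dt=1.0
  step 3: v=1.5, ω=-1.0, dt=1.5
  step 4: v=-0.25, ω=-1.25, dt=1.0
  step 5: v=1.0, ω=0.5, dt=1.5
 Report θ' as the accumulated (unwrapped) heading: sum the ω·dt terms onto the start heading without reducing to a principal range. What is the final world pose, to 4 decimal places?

(4.3399, 2.4742, -1.0118)

step 1: θ'=1.9882 (R=0.6667) → pose (2.2820, 4.4142, 1.9882)
step 2: θ'=0.9882 (R=1.2500) → pose (2.1831, 3.2197, 0.9882)
step 3: θ'=-0.5118 (R=-1.5000) → pose (4.1703, 3.7022, -0.5118)
step 4: θ'=-1.7618 (R=0.2000) → pose (4.0719, 3.9146, -1.7618)
step 5: θ'=-1.0118 (R=2.0000) → pose (4.3399, 2.4742, -1.0118)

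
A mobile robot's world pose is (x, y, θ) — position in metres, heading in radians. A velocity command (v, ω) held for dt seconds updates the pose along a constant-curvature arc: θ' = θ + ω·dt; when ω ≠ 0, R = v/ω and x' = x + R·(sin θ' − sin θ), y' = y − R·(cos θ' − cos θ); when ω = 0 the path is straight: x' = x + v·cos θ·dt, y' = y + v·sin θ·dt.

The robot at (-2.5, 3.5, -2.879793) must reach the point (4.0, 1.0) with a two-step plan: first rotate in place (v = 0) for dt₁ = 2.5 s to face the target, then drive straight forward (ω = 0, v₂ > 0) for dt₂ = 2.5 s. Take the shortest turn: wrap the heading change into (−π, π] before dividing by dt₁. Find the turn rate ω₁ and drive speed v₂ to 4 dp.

heading to target = atan2(1−3.5, 4−-2.5) = -0.3672
Δθ = wrap(-0.3672 − -2.8798) = 2.5126; ω₁ = Δθ/dt₁ = 1.0050
distance = √((4−-2.5)² + (1−3.5)²) = 6.9642; v₂ = distance/dt₂ = 2.7857

ω₁ = 1.0050, v₂ = 2.7857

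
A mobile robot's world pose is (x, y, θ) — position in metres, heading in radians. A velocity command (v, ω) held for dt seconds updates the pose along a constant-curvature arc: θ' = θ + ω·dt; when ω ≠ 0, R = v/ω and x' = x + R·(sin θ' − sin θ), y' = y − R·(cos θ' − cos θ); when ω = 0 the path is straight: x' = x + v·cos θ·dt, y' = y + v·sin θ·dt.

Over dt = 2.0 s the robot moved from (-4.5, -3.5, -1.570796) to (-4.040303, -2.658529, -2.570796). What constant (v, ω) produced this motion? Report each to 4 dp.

v = -0.5000, ω = -0.5000

Δθ = -2.570796 − -1.570796 = -1.000000
ω = Δθ/dt = -1.000000/2.0 = -0.5000
R = −Δy/(cos θ' − cos θ) = 1.0000
v = R·ω = 1.0000·-0.5000 = -0.5000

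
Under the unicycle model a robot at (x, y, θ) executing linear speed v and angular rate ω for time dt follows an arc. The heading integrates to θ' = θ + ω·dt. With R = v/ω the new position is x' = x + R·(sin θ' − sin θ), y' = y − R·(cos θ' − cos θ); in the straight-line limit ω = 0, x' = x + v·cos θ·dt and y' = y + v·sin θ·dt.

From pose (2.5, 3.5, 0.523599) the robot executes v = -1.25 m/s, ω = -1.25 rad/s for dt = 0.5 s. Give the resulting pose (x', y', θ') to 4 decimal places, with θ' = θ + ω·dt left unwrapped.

(1.8988, 3.3712, -0.1014)

θ' = 0.5236 + -1.25·0.5 = -0.1014
R = v/ω = -1.25/-1.25 = 1.0000
x' = 2.5 + 1.0000·(sin -0.1014 − sin 0.5236) = 1.8988
y' = 3.5 − 1.0000·(cos -0.1014 − cos 0.5236) = 3.3712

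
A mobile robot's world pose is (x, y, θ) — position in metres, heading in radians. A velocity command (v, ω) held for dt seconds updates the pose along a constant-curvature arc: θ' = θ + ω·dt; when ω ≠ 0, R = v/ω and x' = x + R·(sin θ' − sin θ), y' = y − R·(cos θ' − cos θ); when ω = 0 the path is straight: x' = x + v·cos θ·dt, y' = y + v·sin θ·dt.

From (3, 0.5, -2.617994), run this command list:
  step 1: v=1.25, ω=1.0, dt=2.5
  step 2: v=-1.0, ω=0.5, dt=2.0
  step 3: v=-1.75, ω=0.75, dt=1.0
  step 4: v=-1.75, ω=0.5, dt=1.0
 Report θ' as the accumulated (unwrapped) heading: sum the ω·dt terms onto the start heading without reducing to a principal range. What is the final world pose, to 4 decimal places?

(1.7011, -5.8132, 2.1320)

step 1: θ'=-0.1180 (R=1.2500) → pose (3.4778, -1.8238, -0.1180)
step 2: θ'=0.8820 (R=-2.0000) → pose (1.6984, -2.5387, 0.8820)
step 3: θ'=1.6320 (R=-2.3333) → pose (1.1708, -4.1645, 1.6320)
step 4: θ'=2.1320 (R=-3.5000) → pose (1.7011, -5.8132, 2.1320)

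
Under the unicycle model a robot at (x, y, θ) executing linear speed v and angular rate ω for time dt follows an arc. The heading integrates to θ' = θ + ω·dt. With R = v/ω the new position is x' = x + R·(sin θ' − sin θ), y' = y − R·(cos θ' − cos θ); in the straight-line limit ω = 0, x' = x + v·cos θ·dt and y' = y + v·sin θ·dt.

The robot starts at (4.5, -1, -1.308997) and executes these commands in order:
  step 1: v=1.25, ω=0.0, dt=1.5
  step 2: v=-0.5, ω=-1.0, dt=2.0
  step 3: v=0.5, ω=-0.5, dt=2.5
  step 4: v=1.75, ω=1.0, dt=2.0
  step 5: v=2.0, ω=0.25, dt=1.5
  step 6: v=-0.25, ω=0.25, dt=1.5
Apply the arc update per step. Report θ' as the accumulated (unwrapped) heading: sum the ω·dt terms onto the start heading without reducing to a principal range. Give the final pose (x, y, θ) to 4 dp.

step 1: θ'=-1.3090 (straight) → pose (4.9853, -2.8111, -1.3090)
step 2: θ'=-3.3090 (R=0.5000) → pose (5.5516, -2.1887, -3.3090)
step 3: θ'=-4.5590 (R=-1.0000) → pose (4.7299, -1.3555, -4.5590)
step 4: θ'=-2.5590 (R=1.7500) → pose (2.0376, -0.1615, -2.5590)
step 5: θ'=-2.1840 (R=8.0000) → pose (-0.1033, -2.2379, -2.1840)
step 6: θ'=-1.8090 (R=-1.0000) → pose (0.0507, -1.8984, -1.8090)

(0.0507, -1.8984, -1.8090)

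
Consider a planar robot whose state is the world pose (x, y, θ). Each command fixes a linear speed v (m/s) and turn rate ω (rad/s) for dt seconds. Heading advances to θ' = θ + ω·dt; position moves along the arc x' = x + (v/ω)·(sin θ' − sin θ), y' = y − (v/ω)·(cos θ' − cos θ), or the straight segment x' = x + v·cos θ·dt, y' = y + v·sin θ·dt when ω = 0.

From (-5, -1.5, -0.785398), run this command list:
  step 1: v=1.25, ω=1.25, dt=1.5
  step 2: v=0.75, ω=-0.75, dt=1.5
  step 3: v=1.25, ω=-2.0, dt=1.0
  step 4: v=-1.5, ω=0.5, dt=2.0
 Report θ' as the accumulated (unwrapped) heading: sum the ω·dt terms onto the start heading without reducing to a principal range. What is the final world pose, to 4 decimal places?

step 1: θ'=1.0896 (R=1.0000) → pose (-3.4065, -1.2557, 1.0896)
step 2: θ'=-0.0354 (R=-1.0000) → pose (-2.4846, -0.7192, -0.0354)
step 3: θ'=-2.0354 (R=-0.6250) → pose (-1.9480, -1.6238, -2.0354)
step 4: θ'=-1.0354 (R=-3.0000) → pose (-2.0498, 1.2509, -1.0354)

(-2.0498, 1.2509, -1.0354)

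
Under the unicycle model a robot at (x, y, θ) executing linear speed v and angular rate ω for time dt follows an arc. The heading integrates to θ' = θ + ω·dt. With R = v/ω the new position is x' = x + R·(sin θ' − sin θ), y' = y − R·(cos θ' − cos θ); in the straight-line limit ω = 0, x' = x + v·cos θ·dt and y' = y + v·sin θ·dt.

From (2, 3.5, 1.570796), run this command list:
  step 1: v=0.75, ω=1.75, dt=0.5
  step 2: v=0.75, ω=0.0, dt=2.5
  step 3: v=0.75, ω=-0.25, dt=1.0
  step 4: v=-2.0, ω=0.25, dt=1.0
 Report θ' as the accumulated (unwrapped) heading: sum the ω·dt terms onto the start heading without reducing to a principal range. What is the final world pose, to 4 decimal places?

step 1: θ'=2.4458 (R=0.4286) → pose (1.8461, 3.8289, 2.4458)
step 2: θ'=2.4458 (straight) → pose (0.4070, 5.0308, 2.4458)
step 3: θ'=2.1958 (R=-3.0000) → pose (-0.1029, 5.5782, 2.1958)
step 4: θ'=2.4458 (R=-8.0000) → pose (1.2568, 4.1186, 2.4458)

(1.2568, 4.1186, 2.4458)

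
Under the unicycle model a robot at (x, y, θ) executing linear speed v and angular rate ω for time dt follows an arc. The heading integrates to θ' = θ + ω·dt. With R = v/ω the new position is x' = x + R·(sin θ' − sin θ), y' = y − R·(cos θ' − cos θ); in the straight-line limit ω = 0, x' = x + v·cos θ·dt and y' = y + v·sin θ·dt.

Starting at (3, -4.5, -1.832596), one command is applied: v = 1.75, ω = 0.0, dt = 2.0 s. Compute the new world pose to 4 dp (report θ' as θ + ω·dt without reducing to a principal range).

θ' = -1.8326 + 0.0·2.0 = -1.8326
ω = 0 → straight: x' = 3 + 1.75·cos(-1.8326)·2.0 = 2.0941
y' = -4.5 + 1.75·sin(-1.8326)·2.0 = -7.8807

(2.0941, -7.8807, -1.8326)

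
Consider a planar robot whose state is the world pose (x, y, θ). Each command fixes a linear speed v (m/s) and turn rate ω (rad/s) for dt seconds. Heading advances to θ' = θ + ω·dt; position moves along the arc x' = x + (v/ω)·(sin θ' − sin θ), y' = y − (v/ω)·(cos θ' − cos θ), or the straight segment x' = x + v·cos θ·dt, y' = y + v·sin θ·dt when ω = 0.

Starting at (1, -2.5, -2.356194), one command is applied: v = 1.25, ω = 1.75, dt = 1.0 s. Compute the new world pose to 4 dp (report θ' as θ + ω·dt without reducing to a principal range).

θ' = -2.3562 + 1.75·1.0 = -0.6062
R = v/ω = 1.25/1.75 = 0.7143
x' = 1 + 0.7143·(sin -0.6062 − sin -2.3562) = 1.0981
y' = -2.5 − 0.7143·(cos -0.6062 − cos -2.3562) = -3.5921

(1.0981, -3.5921, -0.6062)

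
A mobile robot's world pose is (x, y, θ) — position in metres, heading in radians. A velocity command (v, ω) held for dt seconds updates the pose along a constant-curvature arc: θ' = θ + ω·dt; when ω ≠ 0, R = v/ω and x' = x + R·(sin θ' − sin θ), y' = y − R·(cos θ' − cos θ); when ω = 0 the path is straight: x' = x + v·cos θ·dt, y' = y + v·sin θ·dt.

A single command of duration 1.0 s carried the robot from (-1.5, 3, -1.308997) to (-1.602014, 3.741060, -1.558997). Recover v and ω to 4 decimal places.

v = -0.7500, ω = -0.2500

Δθ = -1.558997 − -1.308997 = -0.250000
ω = Δθ/dt = -0.250000/1.0 = -0.2500
R = −Δy/(cos θ' − cos θ) = 3.0000
v = R·ω = 3.0000·-0.2500 = -0.7500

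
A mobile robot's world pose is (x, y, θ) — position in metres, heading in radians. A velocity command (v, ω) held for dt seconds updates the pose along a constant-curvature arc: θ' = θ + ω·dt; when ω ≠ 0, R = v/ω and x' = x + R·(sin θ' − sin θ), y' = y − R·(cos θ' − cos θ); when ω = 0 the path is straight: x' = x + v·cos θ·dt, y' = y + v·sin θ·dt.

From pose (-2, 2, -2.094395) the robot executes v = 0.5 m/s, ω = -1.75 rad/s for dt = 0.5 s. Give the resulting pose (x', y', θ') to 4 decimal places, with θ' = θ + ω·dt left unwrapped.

(-2.1985, 1.8614, -2.9694)

θ' = -2.0944 + -1.75·0.5 = -2.9694
R = v/ω = 0.5/-1.75 = -0.2857
x' = -2 + -0.2857·(sin -2.9694 − sin -2.0944) = -2.1985
y' = 2 − -0.2857·(cos -2.9694 − cos -2.0944) = 1.8614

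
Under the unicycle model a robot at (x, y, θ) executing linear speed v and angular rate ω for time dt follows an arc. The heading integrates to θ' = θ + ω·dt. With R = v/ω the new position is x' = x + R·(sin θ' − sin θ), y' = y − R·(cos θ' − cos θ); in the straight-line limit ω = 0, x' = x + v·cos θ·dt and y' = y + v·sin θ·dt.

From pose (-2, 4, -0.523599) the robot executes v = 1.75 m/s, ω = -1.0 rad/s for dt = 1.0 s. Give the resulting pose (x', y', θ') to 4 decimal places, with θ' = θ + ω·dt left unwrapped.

(-1.1269, 2.5670, -1.5236)

θ' = -0.5236 + -1.0·1.0 = -1.5236
R = v/ω = 1.75/-1.0 = -1.7500
x' = -2 + -1.7500·(sin -1.5236 − sin -0.5236) = -1.1269
y' = 4 − -1.7500·(cos -1.5236 − cos -0.5236) = 2.5670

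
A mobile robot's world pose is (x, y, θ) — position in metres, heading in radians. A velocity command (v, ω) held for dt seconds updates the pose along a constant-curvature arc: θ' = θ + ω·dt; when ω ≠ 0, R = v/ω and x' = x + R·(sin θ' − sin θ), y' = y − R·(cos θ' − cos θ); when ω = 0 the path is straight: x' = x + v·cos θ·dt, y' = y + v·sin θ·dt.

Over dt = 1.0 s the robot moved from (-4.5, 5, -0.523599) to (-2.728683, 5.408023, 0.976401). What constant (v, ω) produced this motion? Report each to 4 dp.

v = 2.0000, ω = 1.5000

Δθ = 0.976401 − -0.523599 = 1.500000
ω = Δθ/dt = 1.500000/1.0 = 1.5000
R = Δx/(sin θ' − sin θ) = 1.3333
v = R·ω = 1.3333·1.5000 = 2.0000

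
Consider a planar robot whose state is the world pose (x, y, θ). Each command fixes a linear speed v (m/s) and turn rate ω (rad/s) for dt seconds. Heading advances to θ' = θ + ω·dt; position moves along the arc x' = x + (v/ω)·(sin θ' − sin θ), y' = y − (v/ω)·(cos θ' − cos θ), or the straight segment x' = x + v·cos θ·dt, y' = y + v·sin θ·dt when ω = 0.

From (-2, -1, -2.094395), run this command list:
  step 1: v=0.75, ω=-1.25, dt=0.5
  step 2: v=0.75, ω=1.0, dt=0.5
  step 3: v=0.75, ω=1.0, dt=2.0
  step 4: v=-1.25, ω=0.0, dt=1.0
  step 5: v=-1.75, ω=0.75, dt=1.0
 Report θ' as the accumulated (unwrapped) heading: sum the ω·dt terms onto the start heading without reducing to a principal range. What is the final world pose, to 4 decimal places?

(-5.0383, -2.6563, 0.5306)

step 1: θ'=-2.7194 (R=-0.6000) → pose (-2.2738, -1.2473, -2.7194)
step 2: θ'=-2.2194 (R=0.7500) → pose (-2.5641, -1.4784, -2.2194)
step 3: θ'=-0.2194 (R=0.7500) → pose (-2.1297, -2.6635, -0.2194)
step 4: θ'=-0.2194 (straight) → pose (-3.3497, -2.3914, -0.2194)
step 5: θ'=0.5306 (R=-2.3333) → pose (-5.0383, -2.6563, 0.5306)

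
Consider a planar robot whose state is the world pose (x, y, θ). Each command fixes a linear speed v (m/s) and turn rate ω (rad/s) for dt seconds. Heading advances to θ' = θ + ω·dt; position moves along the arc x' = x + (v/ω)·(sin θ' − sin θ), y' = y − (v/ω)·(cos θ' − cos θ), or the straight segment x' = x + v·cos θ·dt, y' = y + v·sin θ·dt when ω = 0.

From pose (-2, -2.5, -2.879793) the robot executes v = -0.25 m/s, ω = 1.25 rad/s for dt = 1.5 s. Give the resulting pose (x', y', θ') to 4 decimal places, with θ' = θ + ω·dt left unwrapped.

θ' = -2.8798 + 1.25·1.5 = -1.0048
R = v/ω = -0.25/1.25 = -0.2000
x' = -2 + -0.2000·(sin -1.0048 − sin -2.8798) = -1.8830
y' = -2.5 − -0.2000·(cos -1.0048 − cos -2.8798) = -2.1996

(-1.8830, -2.1996, -1.0048)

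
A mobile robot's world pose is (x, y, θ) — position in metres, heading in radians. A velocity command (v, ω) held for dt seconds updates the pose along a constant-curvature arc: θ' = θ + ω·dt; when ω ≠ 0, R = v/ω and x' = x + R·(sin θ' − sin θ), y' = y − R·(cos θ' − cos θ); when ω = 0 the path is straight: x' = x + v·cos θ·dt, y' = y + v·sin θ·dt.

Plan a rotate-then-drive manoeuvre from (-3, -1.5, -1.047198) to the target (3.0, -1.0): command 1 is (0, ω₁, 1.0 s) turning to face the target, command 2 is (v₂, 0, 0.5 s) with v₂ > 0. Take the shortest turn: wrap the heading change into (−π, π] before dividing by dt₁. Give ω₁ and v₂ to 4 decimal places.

heading to target = atan2(-1−-1.5, 3−-3) = 0.0831
Δθ = wrap(0.0831 − -1.0472) = 1.1303; ω₁ = Δθ/dt₁ = 1.1303
distance = √((3−-3)² + (-1−-1.5)²) = 6.0208; v₂ = distance/dt₂ = 12.0416

ω₁ = 1.1303, v₂ = 12.0416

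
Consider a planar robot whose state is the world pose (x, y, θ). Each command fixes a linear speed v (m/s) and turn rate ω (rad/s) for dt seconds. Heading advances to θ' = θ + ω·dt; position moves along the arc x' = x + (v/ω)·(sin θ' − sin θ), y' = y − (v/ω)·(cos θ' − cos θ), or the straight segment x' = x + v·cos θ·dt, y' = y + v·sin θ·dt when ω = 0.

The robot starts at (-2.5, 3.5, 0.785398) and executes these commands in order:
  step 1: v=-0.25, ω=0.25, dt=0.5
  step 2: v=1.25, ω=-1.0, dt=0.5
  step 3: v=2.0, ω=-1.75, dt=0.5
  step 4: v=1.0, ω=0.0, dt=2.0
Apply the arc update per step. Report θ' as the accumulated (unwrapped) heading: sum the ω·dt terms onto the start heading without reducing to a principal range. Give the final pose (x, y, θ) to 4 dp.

step 1: θ'=0.9104 (R=-1.0000) → pose (-2.5826, 3.4063, 0.9104)
step 2: θ'=0.4104 (R=-1.2500) → pose (-2.0942, 3.7857, 0.4104)
step 3: θ'=-0.4646 (R=-1.1429) → pose (-1.1261, 3.7595, -0.4646)
step 4: θ'=-0.4646 (straight) → pose (0.6619, 2.8634, -0.4646)

(0.6619, 2.8634, -0.4646)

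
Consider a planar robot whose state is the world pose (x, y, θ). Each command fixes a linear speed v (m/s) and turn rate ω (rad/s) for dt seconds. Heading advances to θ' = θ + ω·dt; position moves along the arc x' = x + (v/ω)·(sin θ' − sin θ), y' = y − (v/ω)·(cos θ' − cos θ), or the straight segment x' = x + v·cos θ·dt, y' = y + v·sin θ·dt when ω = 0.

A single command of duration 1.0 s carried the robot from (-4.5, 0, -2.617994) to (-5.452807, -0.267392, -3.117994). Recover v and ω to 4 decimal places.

v = 1.0000, ω = -0.5000

Δθ = -3.117994 − -2.617994 = -0.500000
ω = Δθ/dt = -0.500000/1.0 = -0.5000
R = Δx/(sin θ' − sin θ) = -2.0000
v = R·ω = -2.0000·-0.5000 = 1.0000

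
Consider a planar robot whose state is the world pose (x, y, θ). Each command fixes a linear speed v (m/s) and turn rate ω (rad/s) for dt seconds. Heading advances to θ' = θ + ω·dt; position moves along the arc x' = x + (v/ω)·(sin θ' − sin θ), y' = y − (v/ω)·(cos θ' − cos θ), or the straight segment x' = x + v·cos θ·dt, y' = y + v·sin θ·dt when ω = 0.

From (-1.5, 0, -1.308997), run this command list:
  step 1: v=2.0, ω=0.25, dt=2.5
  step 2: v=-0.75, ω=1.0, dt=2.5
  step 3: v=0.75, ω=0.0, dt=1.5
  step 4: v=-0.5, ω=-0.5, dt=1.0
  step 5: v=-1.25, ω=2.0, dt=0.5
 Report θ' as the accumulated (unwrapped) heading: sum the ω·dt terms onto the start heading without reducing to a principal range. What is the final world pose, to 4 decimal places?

step 1: θ'=-0.6840 (R=8.0000) → pose (1.1722, -4.1299, -0.6840)
step 2: θ'=1.8160 (R=-0.7500) → pose (-0.0292, -4.8932, 1.8160)
step 3: θ'=1.8160 (straight) → pose (-0.3023, -3.8019, 1.8160)
step 4: θ'=1.3160 (R=1.0000) → pose (-0.3047, -4.2967, 1.3160)
step 5: θ'=2.3160 (R=-0.6250) → pose (-0.1592, -4.8780, 2.3160)

(-0.1592, -4.8780, 2.3160)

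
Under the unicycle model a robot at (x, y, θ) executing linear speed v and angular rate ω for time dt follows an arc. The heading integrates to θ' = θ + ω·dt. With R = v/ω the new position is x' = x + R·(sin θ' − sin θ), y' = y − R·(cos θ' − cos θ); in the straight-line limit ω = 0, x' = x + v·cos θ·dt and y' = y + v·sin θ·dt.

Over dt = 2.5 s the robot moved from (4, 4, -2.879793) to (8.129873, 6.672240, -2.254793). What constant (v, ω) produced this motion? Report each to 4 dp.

v = -2.0000, ω = 0.2500

Δθ = -2.254793 − -2.879793 = 0.625000
ω = Δθ/dt = 0.625000/2.5 = 0.2500
R = Δx/(sin θ' − sin θ) = -8.0000
v = R·ω = -8.0000·0.2500 = -2.0000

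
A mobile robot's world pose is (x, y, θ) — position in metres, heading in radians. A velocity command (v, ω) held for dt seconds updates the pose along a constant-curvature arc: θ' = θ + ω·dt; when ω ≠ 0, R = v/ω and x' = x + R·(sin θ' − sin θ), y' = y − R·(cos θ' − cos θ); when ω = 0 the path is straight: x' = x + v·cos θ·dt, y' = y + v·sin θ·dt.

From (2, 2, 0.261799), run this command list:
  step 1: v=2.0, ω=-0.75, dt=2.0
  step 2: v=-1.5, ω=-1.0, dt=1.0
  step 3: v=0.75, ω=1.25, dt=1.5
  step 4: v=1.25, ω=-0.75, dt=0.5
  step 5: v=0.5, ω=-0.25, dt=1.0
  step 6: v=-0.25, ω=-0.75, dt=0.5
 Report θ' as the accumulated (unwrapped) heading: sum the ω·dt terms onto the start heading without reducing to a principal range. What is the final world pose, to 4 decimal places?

(6.5143, 0.1914, -1.3632)

step 1: θ'=-1.2382 (R=-2.6667) → pose (5.2107, 0.2949, -1.2382)
step 2: θ'=-2.2382 (R=1.5000) → pose (5.4504, 1.7130, -2.2382)
step 3: θ'=-0.3632 (R=0.6000) → pose (5.7085, 0.7808, -0.3632)
step 4: θ'=-0.7382 (R=-1.6667) → pose (6.2379, 0.4557, -0.7382)
step 5: θ'=-0.9882 (R=-2.0000) → pose (6.5621, 0.0767, -0.9882)
step 6: θ'=-1.3632 (R=0.3333) → pose (6.5143, 0.1914, -1.3632)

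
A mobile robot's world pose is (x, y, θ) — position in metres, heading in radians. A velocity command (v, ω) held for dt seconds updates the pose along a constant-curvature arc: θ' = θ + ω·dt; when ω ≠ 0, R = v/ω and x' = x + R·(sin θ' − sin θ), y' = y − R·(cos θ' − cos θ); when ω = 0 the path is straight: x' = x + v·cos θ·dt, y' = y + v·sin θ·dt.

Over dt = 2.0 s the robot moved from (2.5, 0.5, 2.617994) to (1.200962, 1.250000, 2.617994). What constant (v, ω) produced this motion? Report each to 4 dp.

Δθ = 2.617994 − 2.617994 = 0.000000
ω = Δθ/dt = 0.000000/2.0 = 0.0000
ω = 0 → v = (Δx·cos θ + Δy·sin θ)/dt = 0.7500

v = 0.7500, ω = 0.0000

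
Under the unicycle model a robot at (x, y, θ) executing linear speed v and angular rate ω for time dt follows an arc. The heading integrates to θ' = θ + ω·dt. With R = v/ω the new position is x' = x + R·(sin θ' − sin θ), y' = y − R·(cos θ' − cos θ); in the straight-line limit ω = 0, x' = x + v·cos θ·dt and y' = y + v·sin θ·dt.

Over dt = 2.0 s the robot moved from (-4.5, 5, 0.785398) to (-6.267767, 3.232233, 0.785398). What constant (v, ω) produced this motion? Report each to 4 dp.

v = -1.2500, ω = 0.0000

Δθ = 0.785398 − 0.785398 = 0.000000
ω = Δθ/dt = 0.000000/2.0 = 0.0000
ω = 0 → v = (Δx·cos θ + Δy·sin θ)/dt = -1.2500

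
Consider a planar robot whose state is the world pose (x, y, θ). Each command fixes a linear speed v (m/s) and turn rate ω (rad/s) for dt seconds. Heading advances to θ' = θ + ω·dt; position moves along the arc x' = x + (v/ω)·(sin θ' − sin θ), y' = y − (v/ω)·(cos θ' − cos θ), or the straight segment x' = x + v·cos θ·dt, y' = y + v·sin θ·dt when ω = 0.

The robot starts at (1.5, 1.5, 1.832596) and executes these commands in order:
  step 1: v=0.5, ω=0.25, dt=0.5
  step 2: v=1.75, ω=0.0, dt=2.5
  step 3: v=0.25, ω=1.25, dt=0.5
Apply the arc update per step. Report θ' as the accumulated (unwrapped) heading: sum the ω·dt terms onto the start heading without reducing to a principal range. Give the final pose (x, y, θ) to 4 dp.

(-0.3091, 5.8827, 2.5826)

step 1: θ'=1.9576 (R=2.0000) → pose (1.4204, 1.7368, 1.9576)
step 2: θ'=1.9576 (straight) → pose (-0.2300, 5.7886, 1.9576)
step 3: θ'=2.5826 (R=0.2000) → pose (-0.3091, 5.8827, 2.5826)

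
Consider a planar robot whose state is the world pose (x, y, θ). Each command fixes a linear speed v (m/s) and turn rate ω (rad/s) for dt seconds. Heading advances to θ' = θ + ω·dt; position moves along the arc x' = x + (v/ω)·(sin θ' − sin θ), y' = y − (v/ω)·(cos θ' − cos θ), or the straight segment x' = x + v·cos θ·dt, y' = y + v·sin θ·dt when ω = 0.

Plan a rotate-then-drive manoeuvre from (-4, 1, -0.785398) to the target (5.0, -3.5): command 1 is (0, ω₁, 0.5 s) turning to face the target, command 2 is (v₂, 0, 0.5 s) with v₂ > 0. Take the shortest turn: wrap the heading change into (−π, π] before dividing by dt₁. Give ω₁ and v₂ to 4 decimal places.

heading to target = atan2(-3.5−1, 5−-4) = -0.4636
Δθ = wrap(-0.4636 − -0.7854) = 0.3218; ω₁ = Δθ/dt₁ = 0.6435
distance = √((5−-4)² + (-3.5−1)²) = 10.0623; v₂ = distance/dt₂ = 20.1246

ω₁ = 0.6435, v₂ = 20.1246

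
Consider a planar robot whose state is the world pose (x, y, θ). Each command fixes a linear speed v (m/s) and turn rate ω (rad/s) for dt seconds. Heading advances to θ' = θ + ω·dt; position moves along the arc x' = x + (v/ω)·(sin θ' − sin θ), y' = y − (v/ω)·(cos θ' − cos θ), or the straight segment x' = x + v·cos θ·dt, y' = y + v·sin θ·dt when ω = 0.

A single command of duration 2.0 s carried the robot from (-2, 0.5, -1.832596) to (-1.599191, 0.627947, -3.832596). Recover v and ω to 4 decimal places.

Δθ = -3.832596 − -1.832596 = -2.000000
ω = Δθ/dt = -2.000000/2.0 = -1.0000
R = Δx/(sin θ' − sin θ) = 0.2500
v = R·ω = 0.2500·-1.0000 = -0.2500

v = -0.2500, ω = -1.0000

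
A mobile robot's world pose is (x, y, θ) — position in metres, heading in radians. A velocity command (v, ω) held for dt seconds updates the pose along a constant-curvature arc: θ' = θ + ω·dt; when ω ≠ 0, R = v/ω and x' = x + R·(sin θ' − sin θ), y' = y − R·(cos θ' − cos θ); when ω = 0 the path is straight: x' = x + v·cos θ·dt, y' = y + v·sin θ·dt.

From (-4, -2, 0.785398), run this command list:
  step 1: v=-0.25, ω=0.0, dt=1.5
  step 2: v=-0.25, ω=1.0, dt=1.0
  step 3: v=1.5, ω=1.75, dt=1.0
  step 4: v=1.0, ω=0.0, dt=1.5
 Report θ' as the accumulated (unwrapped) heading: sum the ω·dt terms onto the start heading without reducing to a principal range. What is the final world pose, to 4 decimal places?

(-6.8842, -2.4617, 3.5354)

step 1: θ'=0.7854 (straight) → pose (-4.2652, -2.2652, 0.7854)
step 2: θ'=1.7854 (R=-0.2500) → pose (-4.3327, -2.4952, 1.7854)
step 3: θ'=3.5354 (R=0.8571) → pose (-5.4990, -1.8862, 3.5354)
step 4: θ'=3.5354 (straight) → pose (-6.8842, -2.4617, 3.5354)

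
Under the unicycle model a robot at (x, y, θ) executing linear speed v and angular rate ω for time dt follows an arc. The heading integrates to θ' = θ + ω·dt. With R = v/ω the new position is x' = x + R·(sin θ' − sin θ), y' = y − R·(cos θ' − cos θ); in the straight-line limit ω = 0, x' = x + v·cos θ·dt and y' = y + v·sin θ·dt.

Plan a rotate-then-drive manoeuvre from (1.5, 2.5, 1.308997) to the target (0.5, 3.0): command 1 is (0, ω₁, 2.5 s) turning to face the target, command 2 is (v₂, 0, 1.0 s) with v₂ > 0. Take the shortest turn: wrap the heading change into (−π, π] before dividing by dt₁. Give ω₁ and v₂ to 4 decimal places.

ω₁ = 0.5476, v₂ = 1.1180

heading to target = atan2(3−2.5, 0.5−1.5) = 2.6779
Δθ = wrap(2.6779 − 1.3090) = 1.3689; ω₁ = Δθ/dt₁ = 0.5476
distance = √((0.5−1.5)² + (3−2.5)²) = 1.1180; v₂ = distance/dt₂ = 1.1180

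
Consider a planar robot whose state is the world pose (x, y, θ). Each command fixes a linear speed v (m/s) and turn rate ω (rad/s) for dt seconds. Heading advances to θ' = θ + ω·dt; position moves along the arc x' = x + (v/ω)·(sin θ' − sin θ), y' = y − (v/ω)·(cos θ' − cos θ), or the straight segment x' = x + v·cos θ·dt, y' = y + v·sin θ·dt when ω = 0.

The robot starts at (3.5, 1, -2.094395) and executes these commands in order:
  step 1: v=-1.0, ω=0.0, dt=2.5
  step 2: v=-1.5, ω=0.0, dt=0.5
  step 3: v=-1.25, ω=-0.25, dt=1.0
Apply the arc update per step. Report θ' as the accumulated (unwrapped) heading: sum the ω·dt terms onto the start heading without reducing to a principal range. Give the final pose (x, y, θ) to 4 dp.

step 1: θ'=-2.0944 (straight) → pose (4.7500, 3.1651, -2.0944)
step 2: θ'=-2.0944 (straight) → pose (5.1250, 3.8146, -2.0944)
step 3: θ'=-2.3444 (R=5.0000) → pose (5.8781, 4.8082, -2.3444)

(5.8781, 4.8082, -2.3444)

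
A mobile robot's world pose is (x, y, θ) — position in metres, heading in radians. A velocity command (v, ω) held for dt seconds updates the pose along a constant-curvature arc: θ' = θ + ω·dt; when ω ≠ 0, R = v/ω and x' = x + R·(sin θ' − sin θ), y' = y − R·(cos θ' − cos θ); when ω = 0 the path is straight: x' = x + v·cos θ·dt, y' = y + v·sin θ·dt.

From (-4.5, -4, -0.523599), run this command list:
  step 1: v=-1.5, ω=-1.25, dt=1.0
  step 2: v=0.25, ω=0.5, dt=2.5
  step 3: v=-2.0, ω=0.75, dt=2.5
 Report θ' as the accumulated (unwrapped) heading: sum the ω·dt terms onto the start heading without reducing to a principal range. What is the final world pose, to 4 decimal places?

(-8.7717, -4.9818, 1.3514)

step 1: θ'=-1.7736 (R=1.2000) → pose (-5.0754, -2.7191, -1.7736)
step 2: θ'=-0.5236 (R=0.5000) → pose (-4.8357, -3.2528, -0.5236)
step 3: θ'=1.3514 (R=-2.6667) → pose (-8.7717, -4.9818, 1.3514)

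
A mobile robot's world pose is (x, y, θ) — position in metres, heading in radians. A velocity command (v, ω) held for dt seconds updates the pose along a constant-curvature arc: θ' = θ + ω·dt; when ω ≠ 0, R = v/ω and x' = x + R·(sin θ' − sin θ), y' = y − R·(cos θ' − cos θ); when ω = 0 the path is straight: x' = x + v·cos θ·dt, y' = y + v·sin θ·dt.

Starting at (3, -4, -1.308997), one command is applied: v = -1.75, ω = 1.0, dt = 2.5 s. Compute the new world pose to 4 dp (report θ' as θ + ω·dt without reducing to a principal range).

θ' = -1.3090 + 1.0·2.5 = 1.1910
R = v/ω = -1.75/1.0 = -1.7500
x' = 3 + -1.7500·(sin 1.1910 − sin -1.3090) = -0.3157
y' = -4 − -1.7500·(cos 1.1910 − cos -1.3090) = -3.8042

(-0.3157, -3.8042, 1.1910)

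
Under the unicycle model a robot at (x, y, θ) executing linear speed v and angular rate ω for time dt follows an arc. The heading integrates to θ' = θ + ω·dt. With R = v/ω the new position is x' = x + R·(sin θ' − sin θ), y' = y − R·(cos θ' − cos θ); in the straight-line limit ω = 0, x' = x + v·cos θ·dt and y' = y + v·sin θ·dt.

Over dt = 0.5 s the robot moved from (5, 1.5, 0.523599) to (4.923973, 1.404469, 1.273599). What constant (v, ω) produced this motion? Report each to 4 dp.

Δθ = 1.273599 − 0.523599 = 0.750000
ω = Δθ/dt = 0.750000/0.5 = 1.5000
R = −Δy/(cos θ' − cos θ) = -0.1667
v = R·ω = -0.1667·1.5000 = -0.2500

v = -0.2500, ω = 1.5000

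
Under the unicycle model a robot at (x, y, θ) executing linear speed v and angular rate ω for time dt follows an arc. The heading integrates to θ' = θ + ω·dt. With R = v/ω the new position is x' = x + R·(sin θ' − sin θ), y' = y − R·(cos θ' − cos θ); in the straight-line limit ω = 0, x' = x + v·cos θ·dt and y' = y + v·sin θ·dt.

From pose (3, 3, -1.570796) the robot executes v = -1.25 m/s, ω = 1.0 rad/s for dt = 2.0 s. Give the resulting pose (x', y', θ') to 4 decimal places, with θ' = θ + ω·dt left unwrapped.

θ' = -1.5708 + 1.0·2.0 = 0.4292
R = v/ω = -1.25/1.0 = -1.2500
x' = 3 + -1.2500·(sin 0.4292 − sin -1.5708) = 1.2298
y' = 3 − -1.2500·(cos 0.4292 − cos -1.5708) = 4.1366

(1.2298, 4.1366, 0.4292)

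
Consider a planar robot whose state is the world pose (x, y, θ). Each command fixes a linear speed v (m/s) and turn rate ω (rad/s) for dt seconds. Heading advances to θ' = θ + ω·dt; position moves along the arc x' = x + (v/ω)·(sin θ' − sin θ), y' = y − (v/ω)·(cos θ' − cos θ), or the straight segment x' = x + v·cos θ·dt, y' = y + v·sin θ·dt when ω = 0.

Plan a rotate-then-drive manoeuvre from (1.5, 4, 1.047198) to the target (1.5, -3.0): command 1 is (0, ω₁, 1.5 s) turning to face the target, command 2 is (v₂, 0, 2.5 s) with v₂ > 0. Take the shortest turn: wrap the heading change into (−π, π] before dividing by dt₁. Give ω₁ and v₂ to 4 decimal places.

heading to target = atan2(-3−4, 1.5−1.5) = -1.5708
Δθ = wrap(-1.5708 − 1.0472) = -2.6180; ω₁ = Δθ/dt₁ = -1.7453
distance = √((1.5−1.5)² + (-3−4)²) = 7.0000; v₂ = distance/dt₂ = 2.8000

ω₁ = -1.7453, v₂ = 2.8000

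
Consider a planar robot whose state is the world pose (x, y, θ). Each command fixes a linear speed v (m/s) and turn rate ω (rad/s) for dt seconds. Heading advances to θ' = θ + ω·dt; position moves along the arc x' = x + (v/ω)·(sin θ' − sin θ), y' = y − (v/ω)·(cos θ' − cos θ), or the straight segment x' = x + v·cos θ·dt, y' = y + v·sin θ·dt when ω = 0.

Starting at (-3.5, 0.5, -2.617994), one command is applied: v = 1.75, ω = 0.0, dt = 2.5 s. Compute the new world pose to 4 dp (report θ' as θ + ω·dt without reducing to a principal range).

(-7.2889, -1.6875, -2.6180)

θ' = -2.6180 + 0.0·2.5 = -2.6180
ω = 0 → straight: x' = -3.5 + 1.75·cos(-2.6180)·2.5 = -7.2889
y' = 0.5 + 1.75·sin(-2.6180)·2.5 = -1.6875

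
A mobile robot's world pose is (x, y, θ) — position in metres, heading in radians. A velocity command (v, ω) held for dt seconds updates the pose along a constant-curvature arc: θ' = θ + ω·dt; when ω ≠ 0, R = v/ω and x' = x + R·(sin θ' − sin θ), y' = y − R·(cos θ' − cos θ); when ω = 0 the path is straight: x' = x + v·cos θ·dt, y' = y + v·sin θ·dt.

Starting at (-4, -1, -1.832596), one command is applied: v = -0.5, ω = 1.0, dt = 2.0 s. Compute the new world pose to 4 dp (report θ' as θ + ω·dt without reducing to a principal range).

(-4.5663, -0.3776, 0.1674)

θ' = -1.8326 + 1.0·2.0 = 0.1674
R = v/ω = -0.5/1.0 = -0.5000
x' = -4 + -0.5000·(sin 0.1674 − sin -1.8326) = -4.5663
y' = -1 − -0.5000·(cos 0.1674 − cos -1.8326) = -0.3776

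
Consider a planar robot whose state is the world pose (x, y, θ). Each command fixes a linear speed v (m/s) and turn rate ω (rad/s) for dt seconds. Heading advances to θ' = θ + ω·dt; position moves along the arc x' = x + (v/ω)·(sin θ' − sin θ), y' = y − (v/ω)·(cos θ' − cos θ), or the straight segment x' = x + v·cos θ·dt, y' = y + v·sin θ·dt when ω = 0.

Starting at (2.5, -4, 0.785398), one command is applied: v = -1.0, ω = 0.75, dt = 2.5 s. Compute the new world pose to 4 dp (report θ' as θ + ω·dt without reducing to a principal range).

θ' = 0.7854 + 0.75·2.5 = 2.6604
R = v/ω = -1.0/0.75 = -1.3333
x' = 2.5 + -1.3333·(sin 2.6604 − sin 0.7854) = 2.8257
y' = -4 − -1.3333·(cos 2.6604 − cos 0.7854) = -6.1247

(2.8257, -6.1247, 2.6604)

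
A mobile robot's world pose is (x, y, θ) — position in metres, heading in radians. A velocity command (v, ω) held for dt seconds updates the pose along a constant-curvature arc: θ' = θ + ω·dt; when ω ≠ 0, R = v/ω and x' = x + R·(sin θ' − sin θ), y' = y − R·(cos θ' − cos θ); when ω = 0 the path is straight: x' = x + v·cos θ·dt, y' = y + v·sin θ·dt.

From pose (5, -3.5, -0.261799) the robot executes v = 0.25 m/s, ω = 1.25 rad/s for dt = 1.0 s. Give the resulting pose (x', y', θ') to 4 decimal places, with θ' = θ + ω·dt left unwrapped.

(5.2188, -3.4169, 0.9882)

θ' = -0.2618 + 1.25·1.0 = 0.9882
R = v/ω = 0.25/1.25 = 0.2000
x' = 5 + 0.2000·(sin 0.9882 − sin -0.2618) = 5.2188
y' = -3.5 − 0.2000·(cos 0.9882 − cos -0.2618) = -3.4169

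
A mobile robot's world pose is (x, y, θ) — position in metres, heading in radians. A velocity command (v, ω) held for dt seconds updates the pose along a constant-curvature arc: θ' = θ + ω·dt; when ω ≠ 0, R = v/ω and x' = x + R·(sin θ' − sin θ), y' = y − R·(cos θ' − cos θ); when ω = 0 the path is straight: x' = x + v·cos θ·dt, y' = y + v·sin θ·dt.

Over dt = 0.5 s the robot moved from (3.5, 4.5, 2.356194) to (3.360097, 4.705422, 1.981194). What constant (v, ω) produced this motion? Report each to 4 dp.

v = 0.5000, ω = -0.7500

Δθ = 1.981194 − 2.356194 = -0.375000
ω = Δθ/dt = -0.375000/0.5 = -0.7500
R = −Δy/(cos θ' − cos θ) = -0.6667
v = R·ω = -0.6667·-0.7500 = 0.5000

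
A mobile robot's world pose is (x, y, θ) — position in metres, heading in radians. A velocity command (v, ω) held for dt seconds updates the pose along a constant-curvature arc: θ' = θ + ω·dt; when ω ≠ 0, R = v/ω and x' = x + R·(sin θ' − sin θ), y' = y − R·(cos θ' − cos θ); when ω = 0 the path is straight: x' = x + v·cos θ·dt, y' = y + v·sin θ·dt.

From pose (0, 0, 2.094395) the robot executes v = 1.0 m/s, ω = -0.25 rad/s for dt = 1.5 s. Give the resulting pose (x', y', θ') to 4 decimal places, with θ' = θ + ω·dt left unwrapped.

(-0.4918, 1.4078, 1.7194)

θ' = 2.0944 + -0.25·1.5 = 1.7194
R = v/ω = 1.0/-0.25 = -4.0000
x' = 0 + -4.0000·(sin 1.7194 − sin 2.0944) = -0.4918
y' = 0 − -4.0000·(cos 1.7194 − cos 2.0944) = 1.4078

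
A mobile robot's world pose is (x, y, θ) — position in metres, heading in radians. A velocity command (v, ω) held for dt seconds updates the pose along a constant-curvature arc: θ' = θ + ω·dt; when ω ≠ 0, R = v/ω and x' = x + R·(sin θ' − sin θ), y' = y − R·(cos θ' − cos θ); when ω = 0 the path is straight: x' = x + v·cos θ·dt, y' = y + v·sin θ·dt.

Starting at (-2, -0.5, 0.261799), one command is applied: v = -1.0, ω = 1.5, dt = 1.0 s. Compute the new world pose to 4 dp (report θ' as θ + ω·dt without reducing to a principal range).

(-2.4820, -1.2705, 1.7618)

θ' = 0.2618 + 1.5·1.0 = 1.7618
R = v/ω = -1.0/1.5 = -0.6667
x' = -2 + -0.6667·(sin 1.7618 − sin 0.2618) = -2.4820
y' = -0.5 − -0.6667·(cos 1.7618 − cos 0.2618) = -1.2705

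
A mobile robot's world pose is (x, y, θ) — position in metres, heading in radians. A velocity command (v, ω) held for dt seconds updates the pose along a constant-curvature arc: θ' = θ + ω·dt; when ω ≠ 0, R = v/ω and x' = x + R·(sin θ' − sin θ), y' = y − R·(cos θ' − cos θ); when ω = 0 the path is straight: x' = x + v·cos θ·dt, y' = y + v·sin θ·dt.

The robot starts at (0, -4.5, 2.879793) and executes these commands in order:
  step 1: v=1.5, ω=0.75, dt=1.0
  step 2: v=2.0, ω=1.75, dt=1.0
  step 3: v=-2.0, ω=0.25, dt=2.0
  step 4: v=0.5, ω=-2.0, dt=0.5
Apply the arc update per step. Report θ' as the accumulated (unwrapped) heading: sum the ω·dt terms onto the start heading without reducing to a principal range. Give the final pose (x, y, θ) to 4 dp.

step 1: θ'=3.6298 (R=2.0000) → pose (-1.4557, -4.6655, 3.6298)
step 2: θ'=5.3798 (R=1.1429) → pose (-1.8173, -6.3822, 5.3798)
step 3: θ'=5.8798 (R=-8.0000) → pose (-4.9604, -3.9759, 5.8798)
step 4: θ'=4.8798 (R=-0.2500) → pose (-4.8121, -4.1642, 4.8798)

(-4.8121, -4.1642, 4.8798)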